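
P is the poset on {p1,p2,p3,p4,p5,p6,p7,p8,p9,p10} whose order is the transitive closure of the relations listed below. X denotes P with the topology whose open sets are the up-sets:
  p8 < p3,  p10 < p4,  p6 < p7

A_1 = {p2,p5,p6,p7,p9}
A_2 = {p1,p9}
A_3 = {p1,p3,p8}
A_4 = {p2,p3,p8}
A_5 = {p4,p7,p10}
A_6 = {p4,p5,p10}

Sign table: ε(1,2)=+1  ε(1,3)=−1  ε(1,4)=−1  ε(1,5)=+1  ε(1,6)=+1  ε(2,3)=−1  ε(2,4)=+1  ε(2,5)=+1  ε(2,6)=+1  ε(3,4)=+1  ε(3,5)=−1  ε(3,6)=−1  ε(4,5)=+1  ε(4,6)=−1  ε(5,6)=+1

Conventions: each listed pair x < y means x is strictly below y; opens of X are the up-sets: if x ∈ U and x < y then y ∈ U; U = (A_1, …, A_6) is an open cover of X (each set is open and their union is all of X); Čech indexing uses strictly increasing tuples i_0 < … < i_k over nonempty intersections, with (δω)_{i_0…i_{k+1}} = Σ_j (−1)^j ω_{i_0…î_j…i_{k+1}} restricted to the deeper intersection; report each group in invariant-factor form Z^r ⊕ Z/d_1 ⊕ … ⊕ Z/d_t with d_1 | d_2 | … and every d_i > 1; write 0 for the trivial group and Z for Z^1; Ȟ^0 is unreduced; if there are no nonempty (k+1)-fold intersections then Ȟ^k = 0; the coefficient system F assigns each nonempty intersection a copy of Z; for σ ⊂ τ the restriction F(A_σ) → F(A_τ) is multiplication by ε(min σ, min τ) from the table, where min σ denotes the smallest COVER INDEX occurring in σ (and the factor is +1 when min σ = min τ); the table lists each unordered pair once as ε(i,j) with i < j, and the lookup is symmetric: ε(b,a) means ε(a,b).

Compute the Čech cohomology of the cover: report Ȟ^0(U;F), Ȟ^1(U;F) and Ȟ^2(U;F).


nerve of the cover:
  A12={p9} A14={p2} A15={p7} A16={p5} A23={p1} A34={p3,p8} A56={p4,p10}
C dims 6,7; δ0: rk 5, SNF 1^5
Ȟ^0 = (6 − 5) − 0 = 1, so Ȟ^0 ≅ Z
Ȟ^1 = (7 − 0) − 5 = 2, so Ȟ^1 ≅ Z^2
Ȟ^2 = (0 − 0) − 0 = 0, so Ȟ^2 ≅ 0

Ȟ^0 ≅ Z, Ȟ^1 ≅ Z^2, Ȟ^2 ≅ 0


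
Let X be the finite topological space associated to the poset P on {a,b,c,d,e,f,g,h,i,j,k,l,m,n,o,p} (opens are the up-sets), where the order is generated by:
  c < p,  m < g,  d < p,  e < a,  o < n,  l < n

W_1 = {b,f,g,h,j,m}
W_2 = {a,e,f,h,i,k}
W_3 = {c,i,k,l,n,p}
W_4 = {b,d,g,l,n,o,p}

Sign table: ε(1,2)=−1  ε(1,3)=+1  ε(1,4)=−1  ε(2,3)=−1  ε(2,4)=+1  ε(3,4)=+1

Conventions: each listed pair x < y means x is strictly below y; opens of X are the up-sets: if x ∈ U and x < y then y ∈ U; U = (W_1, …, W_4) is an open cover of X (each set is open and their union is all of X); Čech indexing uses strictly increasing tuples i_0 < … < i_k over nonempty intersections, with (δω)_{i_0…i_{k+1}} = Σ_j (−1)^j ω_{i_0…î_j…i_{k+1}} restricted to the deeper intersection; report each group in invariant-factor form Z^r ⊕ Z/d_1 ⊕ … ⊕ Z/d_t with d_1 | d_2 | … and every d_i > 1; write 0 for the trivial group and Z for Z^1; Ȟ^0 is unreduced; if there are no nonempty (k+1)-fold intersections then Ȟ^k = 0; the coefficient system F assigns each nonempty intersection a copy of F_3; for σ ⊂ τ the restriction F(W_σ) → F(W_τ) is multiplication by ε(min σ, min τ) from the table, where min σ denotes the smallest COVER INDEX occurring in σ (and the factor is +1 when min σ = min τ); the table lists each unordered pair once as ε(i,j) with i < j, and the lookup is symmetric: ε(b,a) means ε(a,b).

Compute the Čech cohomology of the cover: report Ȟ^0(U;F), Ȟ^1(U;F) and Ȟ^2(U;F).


nerve of the cover:
  W12={f,h} W14={b,g} W23={i,k} W34={l,n,p}
C dims 4,4; δ0: rk_F3 4
Ȟ^0 = (4 − 4) − 0 = 0, so Ȟ^0 ≅ 0
Ȟ^1 = (4 − 0) − 4 = 0, so Ȟ^1 ≅ 0
Ȟ^2 = (0 − 0) − 0 = 0, so Ȟ^2 ≅ 0

Ȟ^0(U;F) ≅ 0; Ȟ^1(U;F) ≅ 0; Ȟ^2(U;F) ≅ 0


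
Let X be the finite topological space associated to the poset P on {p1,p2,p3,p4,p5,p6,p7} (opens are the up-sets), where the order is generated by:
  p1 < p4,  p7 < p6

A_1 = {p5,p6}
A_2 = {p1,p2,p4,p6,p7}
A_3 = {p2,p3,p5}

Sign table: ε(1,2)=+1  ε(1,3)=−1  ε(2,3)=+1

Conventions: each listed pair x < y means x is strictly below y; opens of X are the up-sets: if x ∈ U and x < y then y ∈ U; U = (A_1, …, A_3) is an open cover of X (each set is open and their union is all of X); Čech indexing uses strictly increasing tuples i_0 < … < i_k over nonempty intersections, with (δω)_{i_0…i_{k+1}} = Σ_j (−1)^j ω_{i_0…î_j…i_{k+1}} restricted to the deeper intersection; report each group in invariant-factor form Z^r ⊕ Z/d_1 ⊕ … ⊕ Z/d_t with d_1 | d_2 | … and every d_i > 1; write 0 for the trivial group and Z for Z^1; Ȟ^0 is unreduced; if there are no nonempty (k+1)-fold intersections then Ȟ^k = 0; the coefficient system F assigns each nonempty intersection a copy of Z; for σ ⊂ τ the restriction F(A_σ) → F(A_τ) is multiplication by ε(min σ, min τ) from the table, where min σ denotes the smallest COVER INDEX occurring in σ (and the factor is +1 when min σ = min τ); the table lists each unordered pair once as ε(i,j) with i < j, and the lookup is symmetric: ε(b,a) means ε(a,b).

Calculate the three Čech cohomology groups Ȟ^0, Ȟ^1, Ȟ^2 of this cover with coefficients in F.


Ȟ^0 ≅ 0; Ȟ^1 ≅ Z/2; Ȟ^2 ≅ 0

cover nerve:
  A12={p6} A13={p5} A23={p2}
C dims 3,3; δ0: rk 3, SNF 1^2·2
Ȟ^0: (3−3)−0=0 ⇒ 0
Ȟ^1: (3−0)−3=0 plus torsion [2] ⇒ Z/2
Ȟ^2: (0−0)−0=0 ⇒ 0


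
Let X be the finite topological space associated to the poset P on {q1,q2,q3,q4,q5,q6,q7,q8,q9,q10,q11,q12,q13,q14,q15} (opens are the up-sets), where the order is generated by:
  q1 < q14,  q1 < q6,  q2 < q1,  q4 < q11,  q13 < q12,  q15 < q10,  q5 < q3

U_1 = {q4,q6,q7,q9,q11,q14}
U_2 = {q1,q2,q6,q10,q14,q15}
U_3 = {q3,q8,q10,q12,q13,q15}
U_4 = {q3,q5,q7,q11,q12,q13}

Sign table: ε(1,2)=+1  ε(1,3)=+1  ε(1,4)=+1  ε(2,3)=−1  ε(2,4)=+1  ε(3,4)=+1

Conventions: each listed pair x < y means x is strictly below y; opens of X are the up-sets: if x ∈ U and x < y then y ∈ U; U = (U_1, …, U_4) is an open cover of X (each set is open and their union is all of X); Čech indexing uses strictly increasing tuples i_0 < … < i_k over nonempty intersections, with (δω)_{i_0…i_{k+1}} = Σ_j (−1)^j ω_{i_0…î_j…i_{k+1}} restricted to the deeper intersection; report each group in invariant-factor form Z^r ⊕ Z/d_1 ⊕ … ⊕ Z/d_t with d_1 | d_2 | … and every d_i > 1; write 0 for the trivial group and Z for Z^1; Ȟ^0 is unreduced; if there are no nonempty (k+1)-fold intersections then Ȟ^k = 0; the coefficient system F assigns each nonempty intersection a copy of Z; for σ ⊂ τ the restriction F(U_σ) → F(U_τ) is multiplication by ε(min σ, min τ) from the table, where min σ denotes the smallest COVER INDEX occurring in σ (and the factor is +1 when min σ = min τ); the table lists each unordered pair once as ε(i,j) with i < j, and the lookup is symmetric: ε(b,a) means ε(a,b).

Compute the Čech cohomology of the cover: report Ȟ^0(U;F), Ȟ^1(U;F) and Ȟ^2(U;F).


Ȟ^0 = 0, Ȟ^1 = Z/2, Ȟ^2 = 0

intersection data:
  U12={q6,q14} U14={q7,q11} U23={q10,q15} U34={q3,q12,q13}
C dims 4,4; δ0: rk 4, SNF 1^3·2
Ȟ^0 = (4 − 4) − 0 = 0, so Ȟ^0 ≅ 0
Ȟ^1 = (4 − 0) − 4 = 0 plus torsion [2], so Ȟ^1 ≅ Z/2
Ȟ^2 = (0 − 0) − 0 = 0, so Ȟ^2 ≅ 0


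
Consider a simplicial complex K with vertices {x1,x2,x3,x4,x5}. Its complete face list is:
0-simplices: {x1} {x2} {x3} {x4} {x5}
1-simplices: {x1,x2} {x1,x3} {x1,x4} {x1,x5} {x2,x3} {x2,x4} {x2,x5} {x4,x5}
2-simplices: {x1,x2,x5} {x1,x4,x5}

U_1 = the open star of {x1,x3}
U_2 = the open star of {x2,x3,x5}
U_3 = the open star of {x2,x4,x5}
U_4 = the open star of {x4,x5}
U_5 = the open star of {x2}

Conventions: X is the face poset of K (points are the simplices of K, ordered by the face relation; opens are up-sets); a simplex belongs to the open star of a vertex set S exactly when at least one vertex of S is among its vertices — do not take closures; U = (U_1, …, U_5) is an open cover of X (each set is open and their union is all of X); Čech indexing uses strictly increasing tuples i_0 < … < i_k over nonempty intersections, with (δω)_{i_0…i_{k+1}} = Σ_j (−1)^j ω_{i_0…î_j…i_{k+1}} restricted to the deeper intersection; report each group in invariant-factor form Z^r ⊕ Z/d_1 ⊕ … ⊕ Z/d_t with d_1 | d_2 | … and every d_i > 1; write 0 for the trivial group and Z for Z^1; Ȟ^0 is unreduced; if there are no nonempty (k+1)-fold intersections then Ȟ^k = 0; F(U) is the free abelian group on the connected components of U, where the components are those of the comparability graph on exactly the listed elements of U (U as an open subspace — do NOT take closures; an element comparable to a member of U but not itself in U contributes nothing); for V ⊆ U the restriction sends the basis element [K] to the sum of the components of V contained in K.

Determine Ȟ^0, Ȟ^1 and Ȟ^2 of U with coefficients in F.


Ȟ^0 = Z, Ȟ^1 = Z, Ȟ^2 = 0

nerve of the cover:
  U1={{x1},{x3},{x1,x2},{x1,x3},{x1,x4},{x1,x5},{x2,x3},{x1,x2,x5},{x1,x4,x5}} U2={{x2},{x3},{x5},{x1,x2},{x1,x3},{x1,x5},{x2,x3},{x2,x4},{x2,x5},{x4,x5},{x1,x2,x5},{x1,x4,x5}} U3={{x2},{x4},{x5},{x1,x2},{x1,x4},{x1,x5},{x2,x3},{x2,x4},{x2,x5},{x4,x5},{x1,x2,x5},{x1,x4,x5}} U4={{x4},{x5},{x1,x4},{x1,x5},{x2,x4},{x2,x5},{x4,x5},{x1,x2,x5},{x1,x4,x5}} U5={{x2},{x1,x2},{x2,x3},{x2,x4},{x2,x5},{x1,x2,x5}}
  U12={{x3},{x1,x2},{x1,x3},{x1,x5},{x2,x3},{x1,x2,x5},{x1,x4,x5}} U13={{x1,x2},{x1,x4},{x1,x5},{x2,x3},{x1,x2,x5},{x1,x4,x5}} U14={{x1,x4},{x1,x5},{x1,x2,x5},{x1,x4,x5}} U15={{x1,x2},{x2,x3},{x1,x2,x5}} U23={{x2},{x5},{x1,x2},{x1,x5},{x2,x3},{x2,x4},{x2,x5},{x4,x5},{x1,x2,x5},{x1,x4,x5}} U24={{x5},{x1,x5},{x2,x4},{x2,x5},{x4,x5},{x1,x2,x5},{x1,x4,x5}} U25={{x2},{x1,x2},{x2,x3},{x2,x4},{x2,x5},{x1,x2,x5}} U34={{x4},{x5},{x1,x4},{x1,x5},{x2,x4},{x2,x5},{x4,x5},{x1,x2,x5},{x1,x4,x5}} U35={{x2},{x1,x2},{x2,x3},{x2,x4},{x2,x5},{x1,x2,x5}} U45={{x2,x4},{x2,x5},{x1,x2,x5}}
  U123={{x1,x2},{x1,x5},{x2,x3},{x1,x2,x5},{x1,x4,x5}} U124={{x1,x5},{x1,x2,x5},{x1,x4,x5}} U125={{x1,x2},{x2,x3},{x1,x2,x5}} U134={{x1,x4},{x1,x5},{x1,x2,x5},{x1,x4,x5}} U135={{x1,x2},{x2,x3},{x1,x2,x5}} U145={{x1,x2,x5}} U234={{x5},{x1,x5},{x2,x4},{x2,x5},{x4,x5},{x1,x2,x5},{x1,x4,x5}} U235={{x2},{x1,x2},{x2,x3},{x2,x4},{x2,x5},{x1,x2,x5}} U245={{x2,x4},{x2,x5},{x1,x2,x5}} U345={{x2,x4},{x2,x5},{x1,x2,x5}}
  U1234={{x1,x5},{x1,x2,x5},{x1,x4,x5}} U1235={{x1,x2},{x2,x3},{x1,x2,x5}} U1245={{x1,x2,x5}} U1345={{x1,x2,x5}} U2345={{x2,x4},{x2,x5},{x1,x2,x5}}
  U12345={{x1,x2,x5}}
components per intersection:
  U1: {{x1},{x3},{x1,x2},{x1,x3},{x1,x4},{x1,x5},{x2,x3},{x1,x2,x5},{x1,x4,x5}}
  U2: {{x2},{x3},{x5},{x1,x2},{x1,x3},{x1,x5},{x2,x3},{x2,x4},{x2,x5},{x4,x5},{x1,x2,x5},{x1,x4,x5}}
  U3: {{x2},{x4},{x5},{x1,x2},{x1,x4},{x1,x5},{x2,x3},{x2,x4},{x2,x5},{x4,x5},{x1,x2,x5},{x1,x4,x5}}
  U4: {{x4},{x5},{x1,x4},{x1,x5},{x2,x4},{x2,x5},{x4,x5},{x1,x2,x5},{x1,x4,x5}}
  U5: {{x2},{x1,x2},{x2,x3},{x2,x4},{x2,x5},{x1,x2,x5}}
  U12: {{x3},{x1,x3},{x2,x3}} {{x1,x2},{x1,x5},{x1,x2,x5},{x1,x4,x5}}
  U13: {{x1,x2},{x1,x4},{x1,x5},{x1,x2,x5},{x1,x4,x5}} {{x2,x3}}
  U14: {{x1,x4},{x1,x5},{x1,x2,x5},{x1,x4,x5}}
  U15: {{x1,x2},{x1,x2,x5}} {{x2,x3}}
  U23: {{x2},{x5},{x1,x2},{x1,x5},{x2,x3},{x2,x4},{x2,x5},{x4,x5},{x1,x2,x5},{x1,x4,x5}}
  U24: {{x5},{x1,x5},{x2,x5},{x4,x5},{x1,x2,x5},{x1,x4,x5}} {{x2,x4}}
  U25: {{x2},{x1,x2},{x2,x3},{x2,x4},{x2,x5},{x1,x2,x5}}
  U34: {{x4},{x5},{x1,x4},{x1,x5},{x2,x4},{x2,x5},{x4,x5},{x1,x2,x5},{x1,x4,x5}}
  U35: {{x2},{x1,x2},{x2,x3},{x2,x4},{x2,x5},{x1,x2,x5}}
  U45: {{x2,x4}} {{x2,x5},{x1,x2,x5}}
  U123: {{x1,x2},{x1,x5},{x1,x2,x5},{x1,x4,x5}} {{x2,x3}}
  U124: {{x1,x5},{x1,x2,x5},{x1,x4,x5}}
  U125: {{x1,x2},{x1,x2,x5}} {{x2,x3}}
  U134: {{x1,x4},{x1,x5},{x1,x2,x5},{x1,x4,x5}}
  U135: {{x1,x2},{x1,x2,x5}} {{x2,x3}}
  U145: {{x1,x2,x5}}
  U234: {{x5},{x1,x5},{x2,x5},{x4,x5},{x1,x2,x5},{x1,x4,x5}} {{x2,x4}}
  U235: {{x2},{x1,x2},{x2,x3},{x2,x4},{x2,x5},{x1,x2,x5}}
  U245: {{x2,x4}} {{x2,x5},{x1,x2,x5}}
  U345: {{x2,x4}} {{x2,x5},{x1,x2,x5}}
  U1234: {{x1,x5},{x1,x2,x5},{x1,x4,x5}}
  U1235: {{x1,x2},{x1,x2,x5}} {{x2,x3}}
  U1245: {{x1,x2,x5}}
  U1345: {{x1,x2,x5}}
  U2345: {{x2,x4}} {{x2,x5},{x1,x2,x5}}
  U12345: {{x1,x2,x5}}
C dims 5,15,16,7; δ0: rk 4, SNF 1^4; δ1: rk 10, SNF 1^10; δ2: rk 6, SNF 1^6
Ȟ^0 = (5 − 4) − 0 = 1, so Ȟ^0 ≅ Z
Ȟ^1 = (15 − 10) − 4 = 1, so Ȟ^1 ≅ Z
Ȟ^2 = (16 − 6) − 10 = 0, so Ȟ^2 ≅ 0


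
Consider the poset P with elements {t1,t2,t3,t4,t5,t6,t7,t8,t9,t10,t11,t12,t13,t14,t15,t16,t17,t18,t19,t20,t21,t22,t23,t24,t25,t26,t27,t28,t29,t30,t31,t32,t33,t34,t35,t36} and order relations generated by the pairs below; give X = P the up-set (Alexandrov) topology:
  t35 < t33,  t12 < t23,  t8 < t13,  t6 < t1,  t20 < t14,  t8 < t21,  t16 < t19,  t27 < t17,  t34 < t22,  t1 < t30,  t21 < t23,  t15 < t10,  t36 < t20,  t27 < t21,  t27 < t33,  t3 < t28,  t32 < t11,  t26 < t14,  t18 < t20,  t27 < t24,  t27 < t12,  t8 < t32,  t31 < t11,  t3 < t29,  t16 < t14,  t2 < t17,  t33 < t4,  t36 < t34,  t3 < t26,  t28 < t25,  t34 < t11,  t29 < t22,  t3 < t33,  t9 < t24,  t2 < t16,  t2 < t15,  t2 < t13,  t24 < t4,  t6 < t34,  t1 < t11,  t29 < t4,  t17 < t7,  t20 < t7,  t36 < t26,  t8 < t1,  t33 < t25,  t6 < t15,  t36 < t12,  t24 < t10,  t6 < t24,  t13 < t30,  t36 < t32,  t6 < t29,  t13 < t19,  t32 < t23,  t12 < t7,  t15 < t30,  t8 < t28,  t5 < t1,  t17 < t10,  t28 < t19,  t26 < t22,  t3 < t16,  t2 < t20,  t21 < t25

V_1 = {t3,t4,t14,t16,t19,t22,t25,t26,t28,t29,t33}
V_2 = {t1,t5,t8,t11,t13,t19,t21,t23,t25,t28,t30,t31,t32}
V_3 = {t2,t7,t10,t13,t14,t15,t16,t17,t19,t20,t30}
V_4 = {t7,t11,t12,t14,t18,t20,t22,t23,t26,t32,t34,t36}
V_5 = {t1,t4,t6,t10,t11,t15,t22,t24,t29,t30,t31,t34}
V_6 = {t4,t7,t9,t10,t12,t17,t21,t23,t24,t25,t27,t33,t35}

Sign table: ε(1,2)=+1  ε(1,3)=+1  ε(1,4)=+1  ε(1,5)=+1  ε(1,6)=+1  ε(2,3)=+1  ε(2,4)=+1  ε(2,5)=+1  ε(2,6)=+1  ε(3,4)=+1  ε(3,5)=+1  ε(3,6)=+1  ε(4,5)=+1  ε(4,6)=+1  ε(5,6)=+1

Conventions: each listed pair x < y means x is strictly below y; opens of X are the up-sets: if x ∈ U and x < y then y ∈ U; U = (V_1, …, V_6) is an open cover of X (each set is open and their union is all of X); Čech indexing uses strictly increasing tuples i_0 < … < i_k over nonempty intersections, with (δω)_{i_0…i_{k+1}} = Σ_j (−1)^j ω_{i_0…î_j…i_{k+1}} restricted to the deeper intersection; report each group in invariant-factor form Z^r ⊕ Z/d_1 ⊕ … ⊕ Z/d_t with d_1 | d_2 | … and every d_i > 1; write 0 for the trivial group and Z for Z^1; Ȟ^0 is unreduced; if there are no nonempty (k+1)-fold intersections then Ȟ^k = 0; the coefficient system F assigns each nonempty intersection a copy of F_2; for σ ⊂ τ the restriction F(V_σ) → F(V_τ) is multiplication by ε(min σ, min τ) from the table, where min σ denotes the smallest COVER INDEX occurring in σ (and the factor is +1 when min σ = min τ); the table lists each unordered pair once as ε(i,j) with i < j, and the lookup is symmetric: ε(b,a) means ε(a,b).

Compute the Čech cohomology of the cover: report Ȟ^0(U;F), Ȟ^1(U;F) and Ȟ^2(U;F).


nonempty overlaps:
  V12={t19,t25,t28} V13={t14,t16,t19} V14={t14,t22,t26} V15={t4,t22,t29} V16={t4,t25,t33} V23={t13,t19,t30} V24={t11,t23,t32} V25={t1,t11,t30,t31} V26={t21,t23,t25} V34={t7,t14,t20} V35={t10,t15,t30} V36={t7,t10,t17} V45={t11,t22,t34} V46={t7,t12,t23} V56={t4,t10,t24}
  V123={t19} V126={t25} V134={t14} V145={t22} V156={t4} V235={t30} V245={t11} V246={t23} V346={t7} V356={t10}
C dims 6,15,10; δ0: rk_F2 5; δ1: rk_F2 9
degree 0: 6−5−0 = 1 → Ȟ^0 ≅ Z/2
degree 1: 15−9−5 = 1 → Ȟ^1 ≅ Z/2
degree 2: 10−0−9 = 1 → Ȟ^2 ≅ Z/2

Ȟ^0 ≅ Z/2, Ȟ^1 ≅ Z/2 and Ȟ^2 ≅ Z/2


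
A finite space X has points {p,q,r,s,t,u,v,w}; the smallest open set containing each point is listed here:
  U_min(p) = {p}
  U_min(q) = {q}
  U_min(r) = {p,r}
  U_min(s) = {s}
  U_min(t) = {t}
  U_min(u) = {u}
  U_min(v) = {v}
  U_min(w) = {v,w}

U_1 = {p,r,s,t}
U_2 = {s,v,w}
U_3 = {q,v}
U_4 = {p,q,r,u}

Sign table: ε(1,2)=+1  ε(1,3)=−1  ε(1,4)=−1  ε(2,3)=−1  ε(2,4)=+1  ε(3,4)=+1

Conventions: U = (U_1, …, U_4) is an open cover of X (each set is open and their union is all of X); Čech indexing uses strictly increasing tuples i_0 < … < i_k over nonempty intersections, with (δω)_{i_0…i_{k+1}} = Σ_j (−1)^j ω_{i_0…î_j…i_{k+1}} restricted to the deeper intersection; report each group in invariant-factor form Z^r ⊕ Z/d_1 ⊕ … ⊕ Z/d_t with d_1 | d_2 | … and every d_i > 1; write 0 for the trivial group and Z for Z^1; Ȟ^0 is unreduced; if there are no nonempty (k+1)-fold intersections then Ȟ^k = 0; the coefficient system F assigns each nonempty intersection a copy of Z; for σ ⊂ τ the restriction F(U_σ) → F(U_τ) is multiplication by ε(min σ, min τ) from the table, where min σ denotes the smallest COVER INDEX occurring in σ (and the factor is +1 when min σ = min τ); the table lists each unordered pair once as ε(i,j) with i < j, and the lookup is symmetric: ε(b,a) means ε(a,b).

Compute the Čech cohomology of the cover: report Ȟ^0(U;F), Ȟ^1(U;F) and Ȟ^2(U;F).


Ȟ^0 ≅ Z, Ȟ^1 ≅ Z, Ȟ^2 ≅ 0

nonempty intersections:
  U12={s} U14={p,r} U23={v} U34={q}
C dims 4,4; δ0: rk 3, SNF 1^3
Ȟ^0: (4−3)−0=1 ⇒ Z
Ȟ^1: (4−0)−3=1 ⇒ Z
Ȟ^2: (0−0)−0=0 ⇒ 0


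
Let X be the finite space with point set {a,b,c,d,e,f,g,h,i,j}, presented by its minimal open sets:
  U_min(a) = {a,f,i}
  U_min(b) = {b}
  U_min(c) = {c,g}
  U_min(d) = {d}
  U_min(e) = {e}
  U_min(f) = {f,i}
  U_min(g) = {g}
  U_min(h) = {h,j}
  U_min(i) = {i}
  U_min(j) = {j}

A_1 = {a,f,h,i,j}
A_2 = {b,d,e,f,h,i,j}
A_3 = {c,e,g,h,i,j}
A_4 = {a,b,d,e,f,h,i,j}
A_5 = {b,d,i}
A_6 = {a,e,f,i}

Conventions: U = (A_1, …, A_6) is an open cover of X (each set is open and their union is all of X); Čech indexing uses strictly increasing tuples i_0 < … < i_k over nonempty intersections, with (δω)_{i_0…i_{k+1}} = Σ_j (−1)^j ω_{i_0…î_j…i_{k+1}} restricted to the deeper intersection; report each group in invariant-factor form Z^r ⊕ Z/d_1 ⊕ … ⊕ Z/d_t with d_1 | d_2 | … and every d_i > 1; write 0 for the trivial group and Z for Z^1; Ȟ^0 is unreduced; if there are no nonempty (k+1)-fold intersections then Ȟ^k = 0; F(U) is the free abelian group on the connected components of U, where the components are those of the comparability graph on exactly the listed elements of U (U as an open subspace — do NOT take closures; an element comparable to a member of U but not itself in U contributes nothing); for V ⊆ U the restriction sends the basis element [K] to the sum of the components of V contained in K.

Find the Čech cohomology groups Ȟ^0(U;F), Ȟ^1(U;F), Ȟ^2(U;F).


Ȟ^0(U;F) ≅ Z^6; Ȟ^1(U;F) ≅ 0; Ȟ^2(U;F) ≅ 0

intersection data:
  A12={f,h,i,j} A13={h,i,j} A14={a,f,h,i,j} A15={i} A16={a,f,i} A23={e,h,i,j} A24={b,d,e,f,h,i,j} A25={b,d,i} A26={e,f,i} A34={e,h,i,j} A35={i} A36={e,i} A45={b,d,i} A46={a,e,f,i} A56={i}
  A123={h,i,j} A124={f,h,i,j} A125={i} A126={f,i} A134={h,i,j} A135={i} A136={i} A145={i} A146={a,f,i} A156={i} A234={e,h,i,j} A235={i} A236={e,i} A245={b,d,i} A246={e,f,i} A256={i} A345={i} A346={e,i} A356={i} A456={i}
  A1234={h,i,j} A1235={i} A1236={i} A1245={i} A1246={f,i} A1256={i} A1345={i} A1346={i} A1356={i} A1456={i} A2345={i} A2346={e,i} A2356={i} A2456={i} A3456={i}
  A12345={i} A12346={i} A12356={i} A12456={i} A13456={i} A23456={i}
  A123456={i}
components per intersection:
  A1: {a,f,i} {h,j}
  A2: {b} {d} {e} {f,i} {h,j}
  A3: {c,g} {e} {h,j} {i}
  A4: {a,f,i} {b} {d} {e} {h,j}
  A5: {b} {d} {i}
  A6: {a,f,i} {e}
  A12: {f,i} {h,j}
  A13: {h,j} {i}
  A14: {a,f,i} {h,j}
  A15: {i}
  A16: {a,f,i}
  A23: {e} {h,j} {i}
  A24: {b} {d} {e} {f,i} {h,j}
  A25: {b} {d} {i}
  A26: {e} {f,i}
  A34: {e} {h,j} {i}
  A35: {i}
  A36: {e} {i}
  A45: {b} {d} {i}
  A46: {a,f,i} {e}
  A56: {i}
  A123: {h,j} {i}
  A124: {f,i} {h,j}
  A125: {i}
  A126: {f,i}
  A134: {h,j} {i}
  A135: {i}
  A136: {i}
  A145: {i}
  A146: {a,f,i}
  A156: {i}
  A234: {e} {h,j} {i}
  A235: {i}
  A236: {e} {i}
  A245: {b} {d} {i}
  A246: {e} {f,i}
  A256: {i}
  A345: {i}
  A346: {e} {i}
  A356: {i}
  A456: {i}
  A1234: {h,j} {i}
  A1235: {i}
  A1236: {i}
  A1245: {i}
  A1246: {f,i}
  A1256: {i}
  A1345: {i}
  A1346: {i}
  A1356: {i}
  A1456: {i}
  A2345: {i}
  A2346: {e} {i}
  A2356: {i}
  A2456: {i}
  A3456: {i}
  A12345: {i}
  A12346: {i}
  A12356: {i}
  A12456: {i}
  A13456: {i}
  A23456: {i}
  A123456: {i}
C dims 21,33,30,17; δ0: rk 15, SNF 1^15; δ1: rk 18, SNF 1^18; δ2: rk 12, SNF 1^12
Ȟ^0 = (21 − 15) − 0 = 6, so Ȟ^0 ≅ Z^6
Ȟ^1 = (33 − 18) − 15 = 0, so Ȟ^1 ≅ 0
Ȟ^2 = (30 − 12) − 18 = 0, so Ȟ^2 ≅ 0


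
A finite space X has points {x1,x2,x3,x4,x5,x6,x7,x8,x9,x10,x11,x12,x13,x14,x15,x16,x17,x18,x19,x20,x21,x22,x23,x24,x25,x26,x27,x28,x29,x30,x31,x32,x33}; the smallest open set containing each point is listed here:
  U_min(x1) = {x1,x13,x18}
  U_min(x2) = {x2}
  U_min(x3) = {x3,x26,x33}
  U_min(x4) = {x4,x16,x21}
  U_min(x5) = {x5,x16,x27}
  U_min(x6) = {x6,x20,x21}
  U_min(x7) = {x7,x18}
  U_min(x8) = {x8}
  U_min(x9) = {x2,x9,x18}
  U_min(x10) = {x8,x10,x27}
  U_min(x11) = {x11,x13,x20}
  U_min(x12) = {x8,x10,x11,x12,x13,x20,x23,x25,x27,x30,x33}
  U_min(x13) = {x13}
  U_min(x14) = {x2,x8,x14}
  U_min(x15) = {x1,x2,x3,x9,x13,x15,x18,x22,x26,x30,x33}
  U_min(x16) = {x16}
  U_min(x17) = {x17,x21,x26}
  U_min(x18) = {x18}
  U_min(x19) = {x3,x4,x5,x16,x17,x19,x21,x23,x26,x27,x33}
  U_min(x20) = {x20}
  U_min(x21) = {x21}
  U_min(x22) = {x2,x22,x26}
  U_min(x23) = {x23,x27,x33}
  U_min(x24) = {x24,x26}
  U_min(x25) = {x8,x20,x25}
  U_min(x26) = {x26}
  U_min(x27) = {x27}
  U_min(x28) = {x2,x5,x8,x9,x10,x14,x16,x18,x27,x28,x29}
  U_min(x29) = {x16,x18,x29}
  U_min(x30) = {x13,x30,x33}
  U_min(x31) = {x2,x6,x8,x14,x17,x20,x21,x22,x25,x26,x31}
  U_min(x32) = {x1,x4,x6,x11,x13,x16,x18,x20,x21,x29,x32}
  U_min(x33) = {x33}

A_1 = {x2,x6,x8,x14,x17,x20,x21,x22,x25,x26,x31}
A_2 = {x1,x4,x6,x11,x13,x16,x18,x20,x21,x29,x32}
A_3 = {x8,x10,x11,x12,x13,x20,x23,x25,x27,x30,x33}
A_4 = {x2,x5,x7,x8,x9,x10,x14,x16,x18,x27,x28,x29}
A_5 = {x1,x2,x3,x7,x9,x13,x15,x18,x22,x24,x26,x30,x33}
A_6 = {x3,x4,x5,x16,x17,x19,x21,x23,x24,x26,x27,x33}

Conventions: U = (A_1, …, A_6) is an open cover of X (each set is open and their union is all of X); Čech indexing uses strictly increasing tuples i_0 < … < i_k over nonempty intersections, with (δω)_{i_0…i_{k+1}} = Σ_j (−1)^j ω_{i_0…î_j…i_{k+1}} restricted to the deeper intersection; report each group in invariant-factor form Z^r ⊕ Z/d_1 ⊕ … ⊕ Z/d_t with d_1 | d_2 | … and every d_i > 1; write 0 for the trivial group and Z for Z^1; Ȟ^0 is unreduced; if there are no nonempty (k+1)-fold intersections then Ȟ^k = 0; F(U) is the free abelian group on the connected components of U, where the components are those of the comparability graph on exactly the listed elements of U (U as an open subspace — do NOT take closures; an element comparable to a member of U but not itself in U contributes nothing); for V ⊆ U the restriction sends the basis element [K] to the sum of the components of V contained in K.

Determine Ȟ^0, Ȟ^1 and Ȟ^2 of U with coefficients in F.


Ȟ^0 = Z; Ȟ^1 = 0; Ȟ^2 = Z/2

intersection data:
  A12={x6,x20,x21} A13={x8,x20,x25} A14={x2,x8,x14} A15={x2,x22,x26} A16={x17,x21,x26} A23={x11,x13,x20} A24={x16,x18,x29} A25={x1,x13,x18} A26={x4,x16,x21} A34={x8,x10,x27} A35={x13,x30,x33} A36={x23,x27,x33} A45={x2,x7,x9,x18} A46={x5,x16,x27} A56={x3,x24,x26,x33}
  A123={x20} A126={x21} A134={x8} A145={x2} A156={x26} A235={x13} A245={x18} A246={x16} A346={x27} A356={x33}
components per intersection:
  A1: {x2,x6,x8,x14,x17,x20,x21,x22,x25,x26,x31}
  A2: {x1,x4,x6,x11,x13,x16,x18,x20,x21,x29,x32}
  A3: {x8,x10,x11,x12,x13,x20,x23,x25,x27,x30,x33}
  A4: {x2,x5,x7,x8,x9,x10,x14,x16,x18,x27,x28,x29}
  A5: {x1,x2,x3,x7,x9,x13,x15,x18,x22,x24,x26,x30,x33}
  A6: {x3,x4,x5,x16,x17,x19,x21,x23,x24,x26,x27,x33}
  A12: {x6,x20,x21}
  A13: {x8,x20,x25}
  A14: {x2,x8,x14}
  A15: {x2,x22,x26}
  A16: {x17,x21,x26}
  A23: {x11,x13,x20}
  A24: {x16,x18,x29}
  A25: {x1,x13,x18}
  A26: {x4,x16,x21}
  A34: {x8,x10,x27}
  A35: {x13,x30,x33}
  A36: {x23,x27,x33}
  A45: {x2,x7,x9,x18}
  A46: {x5,x16,x27}
  A56: {x3,x24,x26,x33}
  A123: {x20}
  A126: {x21}
  A134: {x8}
  A145: {x2}
  A156: {x26}
  A235: {x13}
  A245: {x18}
  A246: {x16}
  A346: {x27}
  A356: {x33}
C dims 6,15,10; δ0: rk 5, SNF 1^5; δ1: rk 10, SNF 1^9·2
Ȟ^0 = (6 − 5) − 0 = 1, so Ȟ^0 ≅ Z
Ȟ^1 = (15 − 10) − 5 = 0, so Ȟ^1 ≅ 0
Ȟ^2 = (10 − 0) − 10 = 0 plus torsion [2], so Ȟ^2 ≅ Z/2


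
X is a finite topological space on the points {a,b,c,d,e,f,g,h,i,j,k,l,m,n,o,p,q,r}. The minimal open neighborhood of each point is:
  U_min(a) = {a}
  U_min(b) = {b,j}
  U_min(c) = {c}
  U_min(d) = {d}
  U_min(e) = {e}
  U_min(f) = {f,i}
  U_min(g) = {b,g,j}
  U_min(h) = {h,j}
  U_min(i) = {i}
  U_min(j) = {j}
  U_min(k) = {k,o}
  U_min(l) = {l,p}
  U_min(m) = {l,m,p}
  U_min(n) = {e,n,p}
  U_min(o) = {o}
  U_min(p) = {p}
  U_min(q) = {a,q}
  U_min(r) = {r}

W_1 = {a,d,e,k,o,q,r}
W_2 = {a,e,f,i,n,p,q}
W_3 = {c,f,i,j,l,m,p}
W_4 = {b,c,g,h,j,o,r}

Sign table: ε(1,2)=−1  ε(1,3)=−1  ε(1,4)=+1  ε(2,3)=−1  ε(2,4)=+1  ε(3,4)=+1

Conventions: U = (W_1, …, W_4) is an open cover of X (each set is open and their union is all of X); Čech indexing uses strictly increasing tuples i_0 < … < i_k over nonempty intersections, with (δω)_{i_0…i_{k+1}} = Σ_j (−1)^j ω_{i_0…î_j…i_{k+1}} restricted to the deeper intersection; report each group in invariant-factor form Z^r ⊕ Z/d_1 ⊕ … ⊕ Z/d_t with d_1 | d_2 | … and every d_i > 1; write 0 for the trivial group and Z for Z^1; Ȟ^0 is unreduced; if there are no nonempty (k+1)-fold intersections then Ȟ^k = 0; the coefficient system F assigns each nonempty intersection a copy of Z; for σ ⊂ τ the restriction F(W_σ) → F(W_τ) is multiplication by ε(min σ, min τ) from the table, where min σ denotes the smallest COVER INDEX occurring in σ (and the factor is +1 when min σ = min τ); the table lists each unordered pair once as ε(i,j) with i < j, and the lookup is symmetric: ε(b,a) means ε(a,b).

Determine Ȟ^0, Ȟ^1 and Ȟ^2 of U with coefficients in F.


nonempty intersections:
  W12={a,e,q} W14={o,r} W23={f,i,p} W34={c,j}
C dims 4,4; δ0: rk 3, SNF 1^3
Ȟ^0: (4−3)−0=1 ⇒ Z
Ȟ^1: (4−0)−3=1 ⇒ Z
Ȟ^2: (0−0)−0=0 ⇒ 0

Ȟ^0 = Z,  Ȟ^1 = Z,  Ȟ^2 = 0


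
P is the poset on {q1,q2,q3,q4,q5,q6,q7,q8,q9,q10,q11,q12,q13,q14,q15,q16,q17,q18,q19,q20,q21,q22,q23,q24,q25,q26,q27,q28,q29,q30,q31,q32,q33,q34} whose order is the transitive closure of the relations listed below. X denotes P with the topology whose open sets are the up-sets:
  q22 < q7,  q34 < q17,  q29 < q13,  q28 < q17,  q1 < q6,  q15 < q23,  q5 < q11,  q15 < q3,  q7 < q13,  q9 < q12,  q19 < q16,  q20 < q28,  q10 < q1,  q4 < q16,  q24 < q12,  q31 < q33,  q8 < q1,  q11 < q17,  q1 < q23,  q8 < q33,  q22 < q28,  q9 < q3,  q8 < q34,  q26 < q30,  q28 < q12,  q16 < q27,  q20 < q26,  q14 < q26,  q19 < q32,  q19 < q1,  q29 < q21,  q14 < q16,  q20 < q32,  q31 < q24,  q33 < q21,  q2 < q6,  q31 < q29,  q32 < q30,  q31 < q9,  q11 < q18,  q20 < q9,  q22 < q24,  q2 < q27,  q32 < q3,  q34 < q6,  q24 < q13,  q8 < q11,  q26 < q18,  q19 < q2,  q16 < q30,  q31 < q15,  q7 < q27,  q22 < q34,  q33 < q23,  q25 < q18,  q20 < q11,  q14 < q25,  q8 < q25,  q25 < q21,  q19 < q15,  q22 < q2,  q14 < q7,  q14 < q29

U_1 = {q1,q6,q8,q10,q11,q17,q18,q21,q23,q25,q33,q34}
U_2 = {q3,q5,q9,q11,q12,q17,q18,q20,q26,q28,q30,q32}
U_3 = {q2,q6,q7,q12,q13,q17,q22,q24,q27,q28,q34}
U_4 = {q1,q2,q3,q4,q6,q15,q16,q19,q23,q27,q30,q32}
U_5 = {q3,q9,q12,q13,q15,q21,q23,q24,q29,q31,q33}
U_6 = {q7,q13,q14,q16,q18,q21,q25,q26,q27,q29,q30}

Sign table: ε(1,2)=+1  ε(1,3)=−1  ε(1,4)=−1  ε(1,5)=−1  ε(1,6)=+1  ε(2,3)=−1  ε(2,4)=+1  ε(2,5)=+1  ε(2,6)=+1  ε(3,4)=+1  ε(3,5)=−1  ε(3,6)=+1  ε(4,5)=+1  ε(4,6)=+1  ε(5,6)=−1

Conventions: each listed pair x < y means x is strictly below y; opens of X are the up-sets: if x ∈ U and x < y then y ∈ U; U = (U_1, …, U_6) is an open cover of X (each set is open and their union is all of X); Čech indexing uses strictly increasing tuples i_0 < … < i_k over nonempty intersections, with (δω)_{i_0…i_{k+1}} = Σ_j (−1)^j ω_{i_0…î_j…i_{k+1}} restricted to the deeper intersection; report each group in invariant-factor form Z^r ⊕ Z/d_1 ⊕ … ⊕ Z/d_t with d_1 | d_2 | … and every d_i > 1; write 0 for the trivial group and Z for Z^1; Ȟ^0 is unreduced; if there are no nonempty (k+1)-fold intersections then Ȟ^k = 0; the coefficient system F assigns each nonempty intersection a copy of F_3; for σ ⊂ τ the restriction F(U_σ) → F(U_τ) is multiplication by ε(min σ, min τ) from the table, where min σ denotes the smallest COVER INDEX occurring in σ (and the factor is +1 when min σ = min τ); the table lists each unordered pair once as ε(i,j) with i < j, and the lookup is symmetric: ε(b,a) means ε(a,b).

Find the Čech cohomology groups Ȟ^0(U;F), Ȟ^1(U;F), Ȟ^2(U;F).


cover nerve:
  U12={q11,q17,q18} U13={q6,q17,q34} U14={q1,q6,q23} U15={q21,q23,q33} U16={q18,q21,q25} U23={q12,q17,q28} U24={q3,q30,q32} U25={q3,q9,q12} U26={q18,q26,q30} U34={q2,q6,q27} U35={q12,q13,q24} U36={q7,q13,q27} U45={q3,q15,q23} U46={q16,q27,q30} U56={q13,q21,q29}
  U123={q17} U126={q18} U134={q6} U145={q23} U156={q21} U235={q12} U245={q3} U246={q30} U346={q27} U356={q13}
C dims 6,15,10; δ0: rk_F3 6; δ1: rk_F3 9
Ȟ^0: (6−6)−0=0 ⇒ 0
Ȟ^1: (15−9)−6=0 ⇒ 0
Ȟ^2: (10−0)−9=1 ⇒ Z/3

Ȟ^0 = 0; Ȟ^1 = 0; Ȟ^2 = Z/3


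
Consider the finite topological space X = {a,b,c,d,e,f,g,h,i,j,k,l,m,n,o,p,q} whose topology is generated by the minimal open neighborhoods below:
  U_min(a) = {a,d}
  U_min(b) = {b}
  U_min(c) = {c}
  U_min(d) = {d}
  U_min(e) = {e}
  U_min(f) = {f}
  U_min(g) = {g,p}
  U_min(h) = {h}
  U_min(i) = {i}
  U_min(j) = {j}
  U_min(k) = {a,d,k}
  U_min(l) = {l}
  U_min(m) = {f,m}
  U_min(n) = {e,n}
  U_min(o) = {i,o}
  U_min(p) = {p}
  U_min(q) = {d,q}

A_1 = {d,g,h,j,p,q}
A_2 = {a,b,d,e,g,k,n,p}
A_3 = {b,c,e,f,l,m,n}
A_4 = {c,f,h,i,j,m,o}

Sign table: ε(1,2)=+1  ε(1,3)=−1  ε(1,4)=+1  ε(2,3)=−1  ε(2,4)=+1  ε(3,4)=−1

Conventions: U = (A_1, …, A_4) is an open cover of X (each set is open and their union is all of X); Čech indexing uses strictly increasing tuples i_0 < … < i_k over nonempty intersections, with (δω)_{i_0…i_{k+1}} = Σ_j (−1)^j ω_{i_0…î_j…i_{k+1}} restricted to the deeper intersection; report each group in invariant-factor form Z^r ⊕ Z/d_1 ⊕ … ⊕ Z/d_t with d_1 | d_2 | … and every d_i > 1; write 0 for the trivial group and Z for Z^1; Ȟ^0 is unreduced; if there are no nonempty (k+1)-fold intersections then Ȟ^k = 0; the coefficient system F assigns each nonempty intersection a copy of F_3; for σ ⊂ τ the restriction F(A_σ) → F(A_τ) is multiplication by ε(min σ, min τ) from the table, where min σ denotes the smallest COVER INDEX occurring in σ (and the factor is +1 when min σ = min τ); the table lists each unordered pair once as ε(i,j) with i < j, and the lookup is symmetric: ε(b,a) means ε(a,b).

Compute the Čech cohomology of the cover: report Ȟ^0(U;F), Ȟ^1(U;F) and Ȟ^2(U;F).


intersection data:
  A12={d,g,p} A14={h,j} A23={b,e,n} A34={c,f,m}
C dims 4,4; δ0: rk_F3 3
Ȟ^0 = (4 − 3) − 0 = 1, so Ȟ^0 ≅ Z/3
Ȟ^1 = (4 − 0) − 3 = 1, so Ȟ^1 ≅ Z/3
Ȟ^2 = (0 − 0) − 0 = 0, so Ȟ^2 ≅ 0

Ȟ^0(U;F) ≅ Z/3, Ȟ^1(U;F) ≅ Z/3, Ȟ^2(U;F) ≅ 0


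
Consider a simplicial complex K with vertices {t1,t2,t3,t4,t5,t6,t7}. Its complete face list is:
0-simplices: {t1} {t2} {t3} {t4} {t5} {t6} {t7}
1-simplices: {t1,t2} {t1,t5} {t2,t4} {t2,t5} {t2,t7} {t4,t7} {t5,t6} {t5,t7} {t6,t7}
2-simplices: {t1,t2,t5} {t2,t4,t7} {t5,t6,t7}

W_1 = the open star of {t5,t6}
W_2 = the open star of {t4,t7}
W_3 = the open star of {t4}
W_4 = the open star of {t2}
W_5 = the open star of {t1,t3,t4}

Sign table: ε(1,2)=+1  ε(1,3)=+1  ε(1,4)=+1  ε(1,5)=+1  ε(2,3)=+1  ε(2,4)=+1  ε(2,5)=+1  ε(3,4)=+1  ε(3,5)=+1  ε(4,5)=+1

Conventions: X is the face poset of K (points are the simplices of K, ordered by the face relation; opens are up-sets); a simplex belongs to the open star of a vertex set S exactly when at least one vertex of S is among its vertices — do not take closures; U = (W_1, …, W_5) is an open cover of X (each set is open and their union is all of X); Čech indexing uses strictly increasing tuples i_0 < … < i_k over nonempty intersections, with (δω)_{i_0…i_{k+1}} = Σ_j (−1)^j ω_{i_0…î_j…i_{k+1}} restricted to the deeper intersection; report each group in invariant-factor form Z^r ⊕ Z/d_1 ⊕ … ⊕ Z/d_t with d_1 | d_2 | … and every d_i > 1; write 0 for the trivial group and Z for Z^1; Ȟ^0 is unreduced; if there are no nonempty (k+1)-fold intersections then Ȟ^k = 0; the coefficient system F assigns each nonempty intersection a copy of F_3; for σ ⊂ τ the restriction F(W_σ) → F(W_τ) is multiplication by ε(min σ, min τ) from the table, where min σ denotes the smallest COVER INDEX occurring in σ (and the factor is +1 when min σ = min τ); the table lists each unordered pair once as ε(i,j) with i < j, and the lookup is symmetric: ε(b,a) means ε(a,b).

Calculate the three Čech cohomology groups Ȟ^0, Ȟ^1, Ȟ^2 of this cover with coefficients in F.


Ȟ^0 ≅ Z/3,  Ȟ^1 ≅ Z/3,  Ȟ^2 ≅ 0

cover nerve:
  W1={{t5},{t6},{t1,t5},{t2,t5},{t5,t6},{t5,t7},{t6,t7},{t1,t2,t5},{t5,t6,t7}} W2={{t4},{t7},{t2,t4},{t2,t7},{t4,t7},{t5,t7},{t6,t7},{t2,t4,t7},{t5,t6,t7}} W3={{t4},{t2,t4},{t4,t7},{t2,t4,t7}} W4={{t2},{t1,t2},{t2,t4},{t2,t5},{t2,t7},{t1,t2,t5},{t2,t4,t7}} W5={{t1},{t3},{t4},{t1,t2},{t1,t5},{t2,t4},{t4,t7},{t1,t2,t5},{t2,t4,t7}}
  W12={{t5,t7},{t6,t7},{t5,t6,t7}} W14={{t2,t5},{t1,t2,t5}} W15={{t1,t5},{t1,t2,t5}} W23={{t4},{t2,t4},{t4,t7},{t2,t4,t7}} W24={{t2,t4},{t2,t7},{t2,t4,t7}} W25={{t4},{t2,t4},{t4,t7},{t2,t4,t7}} W34={{t2,t4},{t2,t4,t7}} W35={{t4},{t2,t4},{t4,t7},{t2,t4,t7}} W45={{t1,t2},{t2,t4},{t1,t2,t5},{t2,t4,t7}}
  W145={{t1,t2,t5}} W234={{t2,t4},{t2,t4,t7}} W235={{t4},{t2,t4},{t4,t7},{t2,t4,t7}} W245={{t2,t4},{t2,t4,t7}} W345={{t2,t4},{t2,t4,t7}}
  W2345={{t2,t4},{t2,t4,t7}}
C dims 5,9,5,1; δ0: rk_F3 4; δ1: rk_F3 4; δ2: rk_F3 1
Ȟ^0: (5−4)−0=1 ⇒ Z/3
Ȟ^1: (9−4)−4=1 ⇒ Z/3
Ȟ^2: (5−1)−4=0 ⇒ 0


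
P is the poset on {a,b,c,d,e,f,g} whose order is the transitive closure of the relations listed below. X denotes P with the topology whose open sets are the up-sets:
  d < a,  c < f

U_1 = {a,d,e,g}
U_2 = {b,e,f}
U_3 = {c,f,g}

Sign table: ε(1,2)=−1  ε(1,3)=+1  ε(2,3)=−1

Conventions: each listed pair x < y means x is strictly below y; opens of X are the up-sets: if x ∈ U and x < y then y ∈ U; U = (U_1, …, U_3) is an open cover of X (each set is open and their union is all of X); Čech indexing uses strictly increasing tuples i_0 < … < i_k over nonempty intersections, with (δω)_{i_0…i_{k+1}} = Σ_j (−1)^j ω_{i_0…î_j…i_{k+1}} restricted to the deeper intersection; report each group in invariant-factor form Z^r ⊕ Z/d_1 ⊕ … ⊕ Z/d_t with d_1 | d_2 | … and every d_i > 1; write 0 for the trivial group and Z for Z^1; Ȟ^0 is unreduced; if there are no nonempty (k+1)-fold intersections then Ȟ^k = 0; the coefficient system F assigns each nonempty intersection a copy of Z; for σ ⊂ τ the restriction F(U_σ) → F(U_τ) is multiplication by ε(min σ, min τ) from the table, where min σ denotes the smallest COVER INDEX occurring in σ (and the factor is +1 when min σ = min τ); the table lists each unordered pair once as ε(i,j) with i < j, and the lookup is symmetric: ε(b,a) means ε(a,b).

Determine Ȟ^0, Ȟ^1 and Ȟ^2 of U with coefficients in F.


intersection data:
  U12={e} U13={g} U23={f}
C dims 3,3; δ0: rk 2, SNF 1^2
Ȟ^0 = (3 − 2) − 0 = 1, so Ȟ^0 ≅ Z
Ȟ^1 = (3 − 0) − 2 = 1, so Ȟ^1 ≅ Z
Ȟ^2 = (0 − 0) − 0 = 0, so Ȟ^2 ≅ 0

Ȟ^0 ≅ Z,  Ȟ^1 ≅ Z,  Ȟ^2 ≅ 0


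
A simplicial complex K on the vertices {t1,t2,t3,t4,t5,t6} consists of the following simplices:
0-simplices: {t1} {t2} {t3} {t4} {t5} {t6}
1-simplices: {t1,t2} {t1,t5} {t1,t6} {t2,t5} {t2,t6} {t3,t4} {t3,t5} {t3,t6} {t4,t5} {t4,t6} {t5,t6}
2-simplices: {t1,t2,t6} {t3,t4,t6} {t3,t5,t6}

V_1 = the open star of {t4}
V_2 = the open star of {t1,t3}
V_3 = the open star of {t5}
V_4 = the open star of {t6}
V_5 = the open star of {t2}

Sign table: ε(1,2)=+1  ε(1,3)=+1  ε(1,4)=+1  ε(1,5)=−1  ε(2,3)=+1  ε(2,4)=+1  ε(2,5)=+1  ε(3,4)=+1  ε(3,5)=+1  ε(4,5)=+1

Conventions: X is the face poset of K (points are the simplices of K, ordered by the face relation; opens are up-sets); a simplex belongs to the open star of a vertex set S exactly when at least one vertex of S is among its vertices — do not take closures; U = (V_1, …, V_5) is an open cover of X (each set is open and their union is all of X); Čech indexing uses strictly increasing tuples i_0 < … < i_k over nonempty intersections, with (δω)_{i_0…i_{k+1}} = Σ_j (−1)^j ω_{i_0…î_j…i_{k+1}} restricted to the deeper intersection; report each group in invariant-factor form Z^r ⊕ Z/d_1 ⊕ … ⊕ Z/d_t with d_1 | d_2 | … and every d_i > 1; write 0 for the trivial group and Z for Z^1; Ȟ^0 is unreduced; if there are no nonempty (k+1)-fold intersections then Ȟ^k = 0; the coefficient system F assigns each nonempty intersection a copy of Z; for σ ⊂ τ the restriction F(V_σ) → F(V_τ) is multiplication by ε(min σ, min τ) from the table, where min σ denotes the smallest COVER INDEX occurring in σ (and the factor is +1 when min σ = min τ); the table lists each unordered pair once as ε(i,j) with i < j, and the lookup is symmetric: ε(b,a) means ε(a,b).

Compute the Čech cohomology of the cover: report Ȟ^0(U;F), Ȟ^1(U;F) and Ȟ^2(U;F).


cover nerve:
  V1={{t4},{t3,t4},{t4,t5},{t4,t6},{t3,t4,t6}} V2={{t1},{t3},{t1,t2},{t1,t5},{t1,t6},{t3,t4},{t3,t5},{t3,t6},{t1,t2,t6},{t3,t4,t6},{t3,t5,t6}} V3={{t5},{t1,t5},{t2,t5},{t3,t5},{t4,t5},{t5,t6},{t3,t5,t6}} V4={{t6},{t1,t6},{t2,t6},{t3,t6},{t4,t6},{t5,t6},{t1,t2,t6},{t3,t4,t6},{t3,t5,t6}} V5={{t2},{t1,t2},{t2,t5},{t2,t6},{t1,t2,t6}}
  V12={{t3,t4},{t3,t4,t6}} V13={{t4,t5}} V14={{t4,t6},{t3,t4,t6}} V23={{t1,t5},{t3,t5},{t3,t5,t6}} V24={{t1,t6},{t3,t6},{t1,t2,t6},{t3,t4,t6},{t3,t5,t6}} V25={{t1,t2},{t1,t2,t6}} V34={{t5,t6},{t3,t5,t6}} V35={{t2,t5}} V45={{t2,t6},{t1,t2,t6}}
  V124={{t3,t4,t6}} V234={{t3,t5,t6}} V245={{t1,t2,t6}}
C dims 5,9,3; δ0: rk 4, SNF 1^4; δ1: rk 3, SNF 1^3
Ȟ^0: (5−4)−0=1 ⇒ Z
Ȟ^1: (9−3)−4=2 ⇒ Z^2
Ȟ^2: (3−0)−3=0 ⇒ 0

Ȟ^0(U;F) ≅ Z,  Ȟ^1(U;F) ≅ Z^2,  Ȟ^2(U;F) ≅ 0


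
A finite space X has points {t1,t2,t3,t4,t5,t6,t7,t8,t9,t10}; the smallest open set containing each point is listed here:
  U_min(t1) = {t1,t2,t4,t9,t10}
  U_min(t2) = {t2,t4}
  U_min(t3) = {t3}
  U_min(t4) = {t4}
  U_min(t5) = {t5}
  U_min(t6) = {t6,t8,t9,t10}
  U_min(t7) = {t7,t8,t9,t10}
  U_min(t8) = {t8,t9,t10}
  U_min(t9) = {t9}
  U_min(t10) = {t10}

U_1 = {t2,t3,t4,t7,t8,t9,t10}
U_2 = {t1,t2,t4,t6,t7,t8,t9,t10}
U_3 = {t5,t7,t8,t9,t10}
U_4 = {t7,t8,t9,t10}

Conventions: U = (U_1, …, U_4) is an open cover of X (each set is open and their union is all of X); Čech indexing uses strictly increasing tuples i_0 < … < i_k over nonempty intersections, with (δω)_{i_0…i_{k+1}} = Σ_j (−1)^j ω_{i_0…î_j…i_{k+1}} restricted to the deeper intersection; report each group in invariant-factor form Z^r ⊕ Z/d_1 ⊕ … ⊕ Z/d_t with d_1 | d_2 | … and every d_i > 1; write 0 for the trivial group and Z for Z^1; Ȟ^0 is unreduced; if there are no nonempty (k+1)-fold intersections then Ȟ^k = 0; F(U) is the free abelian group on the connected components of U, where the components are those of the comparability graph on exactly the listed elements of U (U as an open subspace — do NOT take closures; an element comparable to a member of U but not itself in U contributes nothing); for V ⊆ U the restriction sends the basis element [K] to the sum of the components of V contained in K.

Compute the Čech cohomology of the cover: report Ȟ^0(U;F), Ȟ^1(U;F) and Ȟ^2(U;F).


nonempty intersections:
  U12={t2,t4,t7,t8,t9,t10} U13={t7,t8,t9,t10} U14={t7,t8,t9,t10} U23={t7,t8,t9,t10} U24={t7,t8,t9,t10} U34={t7,t8,t9,t10}
  U123={t7,t8,t9,t10} U124={t7,t8,t9,t10} U134={t7,t8,t9,t10} U234={t7,t8,t9,t10}
  U1234={t7,t8,t9,t10}
components per intersection:
  U1: {t2,t4} {t3} {t7,t8,t9,t10}
  U2: {t1,t2,t4,t6,t7,t8,t9,t10}
  U3: {t5} {t7,t8,t9,t10}
  U4: {t7,t8,t9,t10}
  U12: {t2,t4} {t7,t8,t9,t10}
  U13: {t7,t8,t9,t10}
  U14: {t7,t8,t9,t10}
  U23: {t7,t8,t9,t10}
  U24: {t7,t8,t9,t10}
  U34: {t7,t8,t9,t10}
  U123: {t7,t8,t9,t10}
  U124: {t7,t8,t9,t10}
  U134: {t7,t8,t9,t10}
  U234: {t7,t8,t9,t10}
  U1234: {t7,t8,t9,t10}
C dims 7,7,4,1; δ0: rk 4, SNF 1^4; δ1: rk 3, SNF 1^3; δ2: rk 1, SNF 1^1
Ȟ^0: (7−4)−0=3 ⇒ Z^3
Ȟ^1: (7−3)−4=0 ⇒ 0
Ȟ^2: (4−1)−3=0 ⇒ 0

Ȟ^0(U;F) ≅ Z^3,  Ȟ^1(U;F) ≅ 0,  Ȟ^2(U;F) ≅ 0
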